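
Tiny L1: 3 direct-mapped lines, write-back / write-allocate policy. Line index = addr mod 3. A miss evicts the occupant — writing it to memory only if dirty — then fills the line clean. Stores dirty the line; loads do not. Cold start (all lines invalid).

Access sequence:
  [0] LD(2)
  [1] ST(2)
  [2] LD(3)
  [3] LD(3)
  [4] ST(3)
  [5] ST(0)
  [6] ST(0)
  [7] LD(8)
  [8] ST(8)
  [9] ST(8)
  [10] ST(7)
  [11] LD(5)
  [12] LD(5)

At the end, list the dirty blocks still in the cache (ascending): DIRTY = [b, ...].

  0 | R B2 → L2 miss [-]
  1 | W B2 → L2 hit [D]
  2 | R B3 → L0 miss [-]
  3 | R B3 → L0 hit [-]
  4 | W B3 → L0 hit [D]
  5 | W B0 → L0 miss wb→B3 [D]
  6 | W B0 → L0 hit [D]
  7 | R B8 → L2 miss wb→B2 [-]
  8 | W B8 → L2 hit [D]
  9 | W B8 → L2 hit [D]
  10 | W B7 → L1 miss [D]
  11 | R B5 → L2 miss wb→B8 [-]
  12 | R B5 → L2 hit [-]

DIRTY = [0, 7]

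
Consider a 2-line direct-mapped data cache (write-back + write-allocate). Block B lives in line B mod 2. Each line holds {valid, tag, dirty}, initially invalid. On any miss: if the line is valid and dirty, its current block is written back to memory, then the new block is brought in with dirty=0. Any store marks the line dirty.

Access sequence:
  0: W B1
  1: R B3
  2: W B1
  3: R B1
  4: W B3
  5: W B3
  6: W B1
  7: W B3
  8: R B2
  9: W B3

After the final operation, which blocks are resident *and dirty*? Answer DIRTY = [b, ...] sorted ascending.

  0 | W B1 → L1 miss [D]
  1 | R B3 → L1 miss wb→B1 [-]
  2 | W B1 → L1 miss [D]
  3 | R B1 → L1 hit [D]
  4 | W B3 → L1 miss wb→B1 [D]
  5 | W B3 → L1 hit [D]
  6 | W B1 → L1 miss wb→B3 [D]
  7 | W B3 → L1 miss wb→B1 [D]
  8 | R B2 → L0 miss [-]
  9 | W B3 → L1 hit [D]

DIRTY = [3]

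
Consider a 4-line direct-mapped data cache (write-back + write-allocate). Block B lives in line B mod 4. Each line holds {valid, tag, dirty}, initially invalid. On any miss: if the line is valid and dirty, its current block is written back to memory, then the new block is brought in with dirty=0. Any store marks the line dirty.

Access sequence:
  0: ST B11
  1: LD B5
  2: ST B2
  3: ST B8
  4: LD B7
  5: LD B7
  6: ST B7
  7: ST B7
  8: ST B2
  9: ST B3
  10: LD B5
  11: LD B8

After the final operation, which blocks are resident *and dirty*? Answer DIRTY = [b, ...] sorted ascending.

DIRTY = [2, 3, 8]

  0 | W B11 → L3 miss [D]
  1 | R B5 → L1 miss [-]
  2 | W B2 → L2 miss [D]
  3 | W B8 → L0 miss [D]
  4 | R B7 → L3 miss wb→B11 [-]
  5 | R B7 → L3 hit [-]
  6 | W B7 → L3 hit [D]
  7 | W B7 → L3 hit [D]
  8 | W B2 → L2 hit [D]
  9 | W B3 → L3 miss wb→B7 [D]
  10 | R B5 → L1 hit [-]
  11 | R B8 → L0 hit [D]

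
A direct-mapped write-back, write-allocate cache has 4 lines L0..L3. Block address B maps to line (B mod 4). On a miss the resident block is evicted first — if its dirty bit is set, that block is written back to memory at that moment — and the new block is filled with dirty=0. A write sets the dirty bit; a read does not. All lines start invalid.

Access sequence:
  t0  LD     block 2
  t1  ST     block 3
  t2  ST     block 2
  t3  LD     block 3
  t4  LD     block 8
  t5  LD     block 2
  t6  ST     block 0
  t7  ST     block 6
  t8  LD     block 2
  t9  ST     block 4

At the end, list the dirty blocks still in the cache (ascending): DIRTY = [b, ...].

DIRTY = [3, 4]

0: R B2 -> L2 miss  d=-]
1: W B3 -> L3 miss  d=D]
2: W B2 -> L2 hit  d=D]
3: R B3 -> L3 hit  d=D]
4: R B8 -> L0 miss  d=-]
5: R B2 -> L2 hit  d=D]
6: W B0 -> L0 miss  d=D]
7: W B6 -> L2 miss wb->B2  d=D]
8: R B2 -> L2 miss wb->B6  d=-]
9: W B4 -> L0 miss wb->B0  d=D]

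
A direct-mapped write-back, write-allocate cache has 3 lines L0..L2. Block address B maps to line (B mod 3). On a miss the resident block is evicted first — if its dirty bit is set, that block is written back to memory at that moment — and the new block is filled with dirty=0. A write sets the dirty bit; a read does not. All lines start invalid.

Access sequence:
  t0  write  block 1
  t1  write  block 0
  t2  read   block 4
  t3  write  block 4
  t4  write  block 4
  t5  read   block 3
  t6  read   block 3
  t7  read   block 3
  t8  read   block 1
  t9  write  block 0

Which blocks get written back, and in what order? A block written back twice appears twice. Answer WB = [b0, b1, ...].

WB = [1, 0, 4]

  0 | W B1 → L1 miss [D]
  1 | W B0 → L0 miss [D]
  2 | R B4 → L1 miss wb→B1 [-]
  3 | W B4 → L1 hit [D]
  4 | W B4 → L1 hit [D]
  5 | R B3 → L0 miss wb→B0 [-]
  6 | R B3 → L0 hit [-]
  7 | R B3 → L0 hit [-]
  8 | R B1 → L1 miss wb→B4 [-]
  9 | W B0 → L0 miss [D]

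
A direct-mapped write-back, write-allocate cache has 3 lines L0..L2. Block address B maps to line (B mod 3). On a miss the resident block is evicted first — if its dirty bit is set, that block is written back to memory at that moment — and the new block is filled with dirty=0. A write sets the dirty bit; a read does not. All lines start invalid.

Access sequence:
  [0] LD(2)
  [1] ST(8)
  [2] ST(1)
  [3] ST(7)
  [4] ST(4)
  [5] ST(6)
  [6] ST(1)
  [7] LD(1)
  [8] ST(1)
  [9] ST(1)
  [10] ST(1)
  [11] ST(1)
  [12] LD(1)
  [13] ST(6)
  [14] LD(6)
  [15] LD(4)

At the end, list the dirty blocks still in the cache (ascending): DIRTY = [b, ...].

0: R B2 → L2 miss [-]
1: W B8 → L2 miss [D]
2: W B1 → L1 miss [D]
3: W B7 → L1 miss wb→B1 [D]
4: W B4 → L1 miss wb→B7 [D]
5: W B6 → L0 miss [D]
6: W B1 → L1 miss wb→B4 [D]
7: R B1 → L1 hit [D]
8: W B1 → L1 hit [D]
9: W B1 → L1 hit [D]
10: W B1 → L1 hit [D]
11: W B1 → L1 hit [D]
12: R B1 → L1 hit [D]
13: W B6 → L0 hit [D]
14: R B6 → L0 hit [D]
15: R B4 → L1 miss wb→B1 [-]

DIRTY = [6, 8]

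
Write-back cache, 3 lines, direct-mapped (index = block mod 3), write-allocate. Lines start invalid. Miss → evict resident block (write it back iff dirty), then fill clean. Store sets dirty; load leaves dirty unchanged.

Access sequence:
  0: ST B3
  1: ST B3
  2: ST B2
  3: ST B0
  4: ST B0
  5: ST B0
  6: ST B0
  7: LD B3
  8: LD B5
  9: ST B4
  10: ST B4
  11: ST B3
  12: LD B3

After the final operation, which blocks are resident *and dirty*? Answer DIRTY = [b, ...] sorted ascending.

DIRTY = [3, 4]

  0 | W B3 → L0 miss [D]
  1 | W B3 → L0 hit [D]
  2 | W B2 → L2 miss [D]
  3 | W B0 → L0 miss wb→B3 [D]
  4 | W B0 → L0 hit [D]
  5 | W B0 → L0 hit [D]
  6 | W B0 → L0 hit [D]
  7 | R B3 → L0 miss wb→B0 [-]
  8 | R B5 → L2 miss wb→B2 [-]
  9 | W B4 → L1 miss [D]
  10 | W B4 → L1 hit [D]
  11 | W B3 → L0 hit [D]
  12 | R B3 → L0 hit [D]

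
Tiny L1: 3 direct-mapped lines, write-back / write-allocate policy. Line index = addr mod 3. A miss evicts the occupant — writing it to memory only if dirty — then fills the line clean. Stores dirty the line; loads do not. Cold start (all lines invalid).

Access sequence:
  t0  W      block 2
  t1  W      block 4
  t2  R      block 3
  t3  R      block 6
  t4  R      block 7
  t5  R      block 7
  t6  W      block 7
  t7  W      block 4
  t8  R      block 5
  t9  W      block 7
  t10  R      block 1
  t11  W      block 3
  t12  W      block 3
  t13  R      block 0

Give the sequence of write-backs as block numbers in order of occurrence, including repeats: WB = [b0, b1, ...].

WB = [4, 7, 2, 4, 7, 3]

  0 | W B2 → L2 miss [D]
  1 | W B4 → L1 miss [D]
  2 | R B3 → L0 miss [-]
  3 | R B6 → L0 miss [-]
  4 | R B7 → L1 miss wb→B4 [-]
  5 | R B7 → L1 hit [-]
  6 | W B7 → L1 hit [D]
  7 | W B4 → L1 miss wb→B7 [D]
  8 | R B5 → L2 miss wb→B2 [-]
  9 | W B7 → L1 miss wb→B4 [D]
  10 | R B1 → L1 miss wb→B7 [-]
  11 | W B3 → L0 miss [D]
  12 | W B3 → L0 hit [D]
  13 | R B0 → L0 miss wb→B3 [-]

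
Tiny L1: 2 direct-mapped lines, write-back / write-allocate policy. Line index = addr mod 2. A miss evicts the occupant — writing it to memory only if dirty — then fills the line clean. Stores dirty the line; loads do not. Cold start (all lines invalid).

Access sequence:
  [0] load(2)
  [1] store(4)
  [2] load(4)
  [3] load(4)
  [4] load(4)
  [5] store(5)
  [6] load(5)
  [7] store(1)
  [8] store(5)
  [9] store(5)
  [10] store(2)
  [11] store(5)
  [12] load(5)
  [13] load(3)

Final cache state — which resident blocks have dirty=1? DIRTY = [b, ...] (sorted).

DIRTY = [2]

0: R B2 → L0 miss [-]
1: W B4 → L0 miss [D]
2: R B4 → L0 hit [D]
3: R B4 → L0 hit [D]
4: R B4 → L0 hit [D]
5: W B5 → L1 miss [D]
6: R B5 → L1 hit [D]
7: W B1 → L1 miss wb→B5 [D]
8: W B5 → L1 miss wb→B1 [D]
9: W B5 → L1 hit [D]
10: W B2 → L0 miss wb→B4 [D]
11: W B5 → L1 hit [D]
12: R B5 → L1 hit [D]
13: R B3 → L1 miss wb→B5 [-]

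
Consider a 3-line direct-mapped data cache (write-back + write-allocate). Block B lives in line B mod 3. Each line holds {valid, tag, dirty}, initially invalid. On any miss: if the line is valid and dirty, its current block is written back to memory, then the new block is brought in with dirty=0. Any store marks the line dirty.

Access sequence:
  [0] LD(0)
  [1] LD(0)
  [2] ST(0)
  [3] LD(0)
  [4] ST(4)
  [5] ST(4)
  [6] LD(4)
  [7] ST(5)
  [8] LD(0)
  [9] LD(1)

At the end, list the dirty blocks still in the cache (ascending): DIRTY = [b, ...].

DIRTY = [0, 5]

  0 | R B0 → L0 miss [-]
  1 | R B0 → L0 hit [-]
  2 | W B0 → L0 hit [D]
  3 | R B0 → L0 hit [D]
  4 | W B4 → L1 miss [D]
  5 | W B4 → L1 hit [D]
  6 | R B4 → L1 hit [D]
  7 | W B5 → L2 miss [D]
  8 | R B0 → L0 hit [D]
  9 | R B1 → L1 miss wb→B4 [-]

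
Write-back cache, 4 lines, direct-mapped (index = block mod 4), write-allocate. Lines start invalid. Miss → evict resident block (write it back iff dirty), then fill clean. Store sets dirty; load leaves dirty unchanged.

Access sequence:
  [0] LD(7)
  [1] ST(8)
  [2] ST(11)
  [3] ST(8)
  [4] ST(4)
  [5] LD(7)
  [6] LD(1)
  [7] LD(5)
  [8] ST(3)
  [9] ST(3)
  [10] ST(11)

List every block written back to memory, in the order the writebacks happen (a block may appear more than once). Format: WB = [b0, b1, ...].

  0 | R B7 → L3 miss [-]
  1 | W B8 → L0 miss [D]
  2 | W B11 → L3 miss [D]
  3 | W B8 → L0 hit [D]
  4 | W B4 → L0 miss wb→B8 [D]
  5 | R B7 → L3 miss wb→B11 [-]
  6 | R B1 → L1 miss [-]
  7 | R B5 → L1 miss [-]
  8 | W B3 → L3 miss [D]
  9 | W B3 → L3 hit [D]
  10 | W B11 → L3 miss wb→B3 [D]

WB = [8, 11, 3]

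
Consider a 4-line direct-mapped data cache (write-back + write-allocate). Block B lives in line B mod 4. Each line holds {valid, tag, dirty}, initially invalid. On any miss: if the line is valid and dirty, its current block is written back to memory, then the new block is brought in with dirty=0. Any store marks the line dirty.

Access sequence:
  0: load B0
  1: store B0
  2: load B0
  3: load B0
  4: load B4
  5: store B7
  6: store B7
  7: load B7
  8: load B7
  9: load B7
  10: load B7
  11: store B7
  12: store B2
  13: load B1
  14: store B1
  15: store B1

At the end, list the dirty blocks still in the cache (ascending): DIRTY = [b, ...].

  0 | R B0 → L0 miss [-]
  1 | W B0 → L0 hit [D]
  2 | R B0 → L0 hit [D]
  3 | R B0 → L0 hit [D]
  4 | R B4 → L0 miss wb→B0 [-]
  5 | W B7 → L3 miss [D]
  6 | W B7 → L3 hit [D]
  7 | R B7 → L3 hit [D]
  8 | R B7 → L3 hit [D]
  9 | R B7 → L3 hit [D]
  10 | R B7 → L3 hit [D]
  11 | W B7 → L3 hit [D]
  12 | W B2 → L2 miss [D]
  13 | R B1 → L1 miss [-]
  14 | W B1 → L1 hit [D]
  15 | W B1 → L1 hit [D]

DIRTY = [1, 2, 7]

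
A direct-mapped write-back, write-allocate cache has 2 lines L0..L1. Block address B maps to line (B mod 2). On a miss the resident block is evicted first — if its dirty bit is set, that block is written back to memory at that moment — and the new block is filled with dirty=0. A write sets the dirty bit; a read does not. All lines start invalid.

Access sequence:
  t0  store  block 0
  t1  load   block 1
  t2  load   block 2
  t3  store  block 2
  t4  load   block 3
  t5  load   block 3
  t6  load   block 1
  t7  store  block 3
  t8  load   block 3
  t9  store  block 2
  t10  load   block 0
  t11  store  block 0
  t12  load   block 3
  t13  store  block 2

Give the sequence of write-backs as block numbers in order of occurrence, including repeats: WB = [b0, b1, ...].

  0 | W B0 → L0 miss [D]
  1 | R B1 → L1 miss [-]
  2 | R B2 → L0 miss wb→B0 [-]
  3 | W B2 → L0 hit [D]
  4 | R B3 → L1 miss [-]
  5 | R B3 → L1 hit [-]
  6 | R B1 → L1 miss [-]
  7 | W B3 → L1 miss [D]
  8 | R B3 → L1 hit [D]
  9 | W B2 → L0 hit [D]
  10 | R B0 → L0 miss wb→B2 [-]
  11 | W B0 → L0 hit [D]
  12 | R B3 → L1 hit [D]
  13 | W B2 → L0 miss wb→B0 [D]

WB = [0, 2, 0]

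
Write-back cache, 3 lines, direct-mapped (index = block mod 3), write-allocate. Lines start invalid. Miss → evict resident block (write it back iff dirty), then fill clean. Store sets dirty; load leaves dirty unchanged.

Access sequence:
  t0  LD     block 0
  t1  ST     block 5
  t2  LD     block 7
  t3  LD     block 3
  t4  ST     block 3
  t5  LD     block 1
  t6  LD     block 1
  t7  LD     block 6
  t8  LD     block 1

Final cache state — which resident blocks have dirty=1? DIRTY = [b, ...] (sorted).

  0 | R B0 → L0 miss [-]
  1 | W B5 → L2 miss [D]
  2 | R B7 → L1 miss [-]
  3 | R B3 → L0 miss [-]
  4 | W B3 → L0 hit [D]
  5 | R B1 → L1 miss [-]
  6 | R B1 → L1 hit [-]
  7 | R B6 → L0 miss wb→B3 [-]
  8 | R B1 → L1 hit [-]

DIRTY = [5]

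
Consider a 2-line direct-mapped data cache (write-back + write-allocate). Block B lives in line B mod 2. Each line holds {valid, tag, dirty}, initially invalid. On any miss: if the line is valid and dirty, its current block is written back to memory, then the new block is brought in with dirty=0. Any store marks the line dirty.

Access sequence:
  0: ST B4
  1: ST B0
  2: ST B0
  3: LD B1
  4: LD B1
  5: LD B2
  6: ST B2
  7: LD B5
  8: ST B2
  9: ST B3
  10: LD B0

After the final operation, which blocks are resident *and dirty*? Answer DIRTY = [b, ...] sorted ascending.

0: W B4 → L0 miss [D]
1: W B0 → L0 miss wb→B4 [D]
2: W B0 → L0 hit [D]
3: R B1 → L1 miss [-]
4: R B1 → L1 hit [-]
5: R B2 → L0 miss wb→B0 [-]
6: W B2 → L0 hit [D]
7: R B5 → L1 miss [-]
8: W B2 → L0 hit [D]
9: W B3 → L1 miss [D]
10: R B0 → L0 miss wb→B2 [-]

DIRTY = [3]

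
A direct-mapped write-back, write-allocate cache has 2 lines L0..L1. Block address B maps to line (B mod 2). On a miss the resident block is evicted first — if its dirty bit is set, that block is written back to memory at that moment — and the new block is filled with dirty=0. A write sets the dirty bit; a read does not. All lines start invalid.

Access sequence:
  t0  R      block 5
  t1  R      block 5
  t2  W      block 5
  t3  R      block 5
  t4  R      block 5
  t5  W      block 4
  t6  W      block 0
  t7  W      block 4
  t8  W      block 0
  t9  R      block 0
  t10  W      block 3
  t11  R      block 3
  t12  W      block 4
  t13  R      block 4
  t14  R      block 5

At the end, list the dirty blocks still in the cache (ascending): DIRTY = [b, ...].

DIRTY = [4]

0: R B5 -> L1 miss  d=-]
1: R B5 -> L1 hit  d=-]
2: W B5 -> L1 hit  d=D]
3: R B5 -> L1 hit  d=D]
4: R B5 -> L1 hit  d=D]
5: W B4 -> L0 miss  d=D]
6: W B0 -> L0 miss wb->B4  d=D]
7: W B4 -> L0 miss wb->B0  d=D]
8: W B0 -> L0 miss wb->B4  d=D]
9: R B0 -> L0 hit  d=D]
10: W B3 -> L1 miss wb->B5  d=D]
11: R B3 -> L1 hit  d=D]
12: W B4 -> L0 miss wb->B0  d=D]
13: R B4 -> L0 hit  d=D]
14: R B5 -> L1 miss wb->B3  d=-]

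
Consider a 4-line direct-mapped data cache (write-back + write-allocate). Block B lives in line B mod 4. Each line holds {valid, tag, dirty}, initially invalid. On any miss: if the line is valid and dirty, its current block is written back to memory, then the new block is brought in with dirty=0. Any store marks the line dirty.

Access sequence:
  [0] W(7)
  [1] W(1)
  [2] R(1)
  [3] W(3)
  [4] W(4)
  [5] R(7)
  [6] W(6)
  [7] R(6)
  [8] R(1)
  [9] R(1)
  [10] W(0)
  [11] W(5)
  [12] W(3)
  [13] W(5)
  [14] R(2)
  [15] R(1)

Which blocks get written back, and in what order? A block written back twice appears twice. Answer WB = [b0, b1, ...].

WB = [7, 3, 4, 1, 6, 5]

0: W B7 → L3 miss [D]
1: W B1 → L1 miss [D]
2: R B1 → L1 hit [D]
3: W B3 → L3 miss wb→B7 [D]
4: W B4 → L0 miss [D]
5: R B7 → L3 miss wb→B3 [-]
6: W B6 → L2 miss [D]
7: R B6 → L2 hit [D]
8: R B1 → L1 hit [D]
9: R B1 → L1 hit [D]
10: W B0 → L0 miss wb→B4 [D]
11: W B5 → L1 miss wb→B1 [D]
12: W B3 → L3 miss [D]
13: W B5 → L1 hit [D]
14: R B2 → L2 miss wb→B6 [-]
15: R B1 → L1 miss wb→B5 [-]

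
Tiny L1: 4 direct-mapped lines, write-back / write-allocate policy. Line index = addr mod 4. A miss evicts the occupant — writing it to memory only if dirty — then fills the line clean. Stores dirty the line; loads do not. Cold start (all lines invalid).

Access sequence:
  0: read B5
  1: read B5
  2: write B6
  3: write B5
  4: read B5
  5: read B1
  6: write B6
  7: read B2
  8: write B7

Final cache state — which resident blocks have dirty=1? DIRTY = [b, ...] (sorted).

DIRTY = [7]

  0 | R B5 → L1 miss [-]
  1 | R B5 → L1 hit [-]
  2 | W B6 → L2 miss [D]
  3 | W B5 → L1 hit [D]
  4 | R B5 → L1 hit [D]
  5 | R B1 → L1 miss wb→B5 [-]
  6 | W B6 → L2 hit [D]
  7 | R B2 → L2 miss wb→B6 [-]
  8 | W B7 → L3 miss [D]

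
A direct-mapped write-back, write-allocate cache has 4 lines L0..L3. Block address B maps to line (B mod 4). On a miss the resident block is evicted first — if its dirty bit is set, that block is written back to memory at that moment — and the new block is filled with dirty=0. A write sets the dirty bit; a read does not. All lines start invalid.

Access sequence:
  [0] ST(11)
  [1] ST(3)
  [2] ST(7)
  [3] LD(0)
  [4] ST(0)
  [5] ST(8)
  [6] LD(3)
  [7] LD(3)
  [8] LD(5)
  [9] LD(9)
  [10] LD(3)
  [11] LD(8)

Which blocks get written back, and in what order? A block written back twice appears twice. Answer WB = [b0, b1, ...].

0: W B11 → L3 miss [D]
1: W B3 → L3 miss wb→B11 [D]
2: W B7 → L3 miss wb→B3 [D]
3: R B0 → L0 miss [-]
4: W B0 → L0 hit [D]
5: W B8 → L0 miss wb→B0 [D]
6: R B3 → L3 miss wb→B7 [-]
7: R B3 → L3 hit [-]
8: R B5 → L1 miss [-]
9: R B9 → L1 miss [-]
10: R B3 → L3 hit [-]
11: R B8 → L0 hit [D]

WB = [11, 3, 0, 7]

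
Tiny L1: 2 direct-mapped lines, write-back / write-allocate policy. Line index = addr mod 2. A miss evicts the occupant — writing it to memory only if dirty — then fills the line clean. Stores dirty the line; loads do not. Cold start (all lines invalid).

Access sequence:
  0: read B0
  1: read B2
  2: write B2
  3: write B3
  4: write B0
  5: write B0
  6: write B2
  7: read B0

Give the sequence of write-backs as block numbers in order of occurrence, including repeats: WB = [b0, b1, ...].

WB = [2, 0, 2]

0: R B0 -> L0 miss  d=-]
1: R B2 -> L0 miss  d=-]
2: W B2 -> L0 hit  d=D]
3: W B3 -> L1 miss  d=D]
4: W B0 -> L0 miss wb->B2  d=D]
5: W B0 -> L0 hit  d=D]
6: W B2 -> L0 miss wb->B0  d=D]
7: R B0 -> L0 miss wb->B2  d=-]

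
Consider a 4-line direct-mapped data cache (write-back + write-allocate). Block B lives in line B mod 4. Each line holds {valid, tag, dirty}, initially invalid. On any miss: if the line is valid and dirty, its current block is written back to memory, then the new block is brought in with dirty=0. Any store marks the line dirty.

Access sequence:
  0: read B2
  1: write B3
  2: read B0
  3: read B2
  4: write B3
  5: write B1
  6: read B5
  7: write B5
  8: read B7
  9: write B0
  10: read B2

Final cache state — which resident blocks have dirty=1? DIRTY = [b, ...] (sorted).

0: R B2 → L2 miss [-]
1: W B3 → L3 miss [D]
2: R B0 → L0 miss [-]
3: R B2 → L2 hit [-]
4: W B3 → L3 hit [D]
5: W B1 → L1 miss [D]
6: R B5 → L1 miss wb→B1 [-]
7: W B5 → L1 hit [D]
8: R B7 → L3 miss wb→B3 [-]
9: W B0 → L0 hit [D]
10: R B2 → L2 hit [-]

DIRTY = [0, 5]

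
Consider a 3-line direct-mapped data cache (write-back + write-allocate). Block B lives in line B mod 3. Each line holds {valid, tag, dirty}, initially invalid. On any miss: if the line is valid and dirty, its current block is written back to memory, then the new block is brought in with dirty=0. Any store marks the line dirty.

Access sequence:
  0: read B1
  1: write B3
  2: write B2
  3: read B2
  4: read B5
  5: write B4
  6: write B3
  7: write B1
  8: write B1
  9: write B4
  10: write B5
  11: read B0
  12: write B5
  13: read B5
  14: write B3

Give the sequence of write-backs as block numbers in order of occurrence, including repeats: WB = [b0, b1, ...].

  0 | R B1 → L1 miss [-]
  1 | W B3 → L0 miss [D]
  2 | W B2 → L2 miss [D]
  3 | R B2 → L2 hit [D]
  4 | R B5 → L2 miss wb→B2 [-]
  5 | W B4 → L1 miss [D]
  6 | W B3 → L0 hit [D]
  7 | W B1 → L1 miss wb→B4 [D]
  8 | W B1 → L1 hit [D]
  9 | W B4 → L1 miss wb→B1 [D]
  10 | W B5 → L2 hit [D]
  11 | R B0 → L0 miss wb→B3 [-]
  12 | W B5 → L2 hit [D]
  13 | R B5 → L2 hit [D]
  14 | W B3 → L0 miss [D]

WB = [2, 4, 1, 3]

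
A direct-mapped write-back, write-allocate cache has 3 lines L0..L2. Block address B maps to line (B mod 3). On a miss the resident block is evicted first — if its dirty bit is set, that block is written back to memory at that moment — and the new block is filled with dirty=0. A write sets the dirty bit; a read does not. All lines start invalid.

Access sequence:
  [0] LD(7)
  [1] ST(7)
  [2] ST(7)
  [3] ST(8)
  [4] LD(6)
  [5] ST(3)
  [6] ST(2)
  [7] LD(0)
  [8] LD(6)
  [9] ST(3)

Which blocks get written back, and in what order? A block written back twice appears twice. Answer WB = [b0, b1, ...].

WB = [8, 3]

  0 | R B7 → L1 miss [-]
  1 | W B7 → L1 hit [D]
  2 | W B7 → L1 hit [D]
  3 | W B8 → L2 miss [D]
  4 | R B6 → L0 miss [-]
  5 | W B3 → L0 miss [D]
  6 | W B2 → L2 miss wb→B8 [D]
  7 | R B0 → L0 miss wb→B3 [-]
  8 | R B6 → L0 miss [-]
  9 | W B3 → L0 miss [D]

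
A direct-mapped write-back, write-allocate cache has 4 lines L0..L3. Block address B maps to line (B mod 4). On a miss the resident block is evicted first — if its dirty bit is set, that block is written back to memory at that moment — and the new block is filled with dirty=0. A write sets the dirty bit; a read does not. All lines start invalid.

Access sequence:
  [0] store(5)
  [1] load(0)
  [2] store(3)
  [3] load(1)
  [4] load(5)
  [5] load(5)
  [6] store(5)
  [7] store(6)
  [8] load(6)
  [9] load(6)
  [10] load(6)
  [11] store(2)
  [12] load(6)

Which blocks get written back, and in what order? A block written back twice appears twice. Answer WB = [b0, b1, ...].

WB = [5, 6, 2]

  0 | W B5 → L1 miss [D]
  1 | R B0 → L0 miss [-]
  2 | W B3 → L3 miss [D]
  3 | R B1 → L1 miss wb→B5 [-]
  4 | R B5 → L1 miss [-]
  5 | R B5 → L1 hit [-]
  6 | W B5 → L1 hit [D]
  7 | W B6 → L2 miss [D]
  8 | R B6 → L2 hit [D]
  9 | R B6 → L2 hit [D]
  10 | R B6 → L2 hit [D]
  11 | W B2 → L2 miss wb→B6 [D]
  12 | R B6 → L2 miss wb→B2 [-]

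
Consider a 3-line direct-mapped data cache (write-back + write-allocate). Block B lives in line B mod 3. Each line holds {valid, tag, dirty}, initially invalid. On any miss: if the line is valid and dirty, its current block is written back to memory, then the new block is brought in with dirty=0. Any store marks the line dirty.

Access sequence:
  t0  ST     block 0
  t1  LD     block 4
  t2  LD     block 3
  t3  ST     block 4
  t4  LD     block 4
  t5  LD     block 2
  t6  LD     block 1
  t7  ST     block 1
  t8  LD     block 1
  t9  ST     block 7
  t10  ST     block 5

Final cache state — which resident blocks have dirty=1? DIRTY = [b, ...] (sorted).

DIRTY = [5, 7]

0: W B0 -> L0 miss  d=D]
1: R B4 -> L1 miss  d=-]
2: R B3 -> L0 miss wb->B0  d=-]
3: W B4 -> L1 hit  d=D]
4: R B4 -> L1 hit  d=D]
5: R B2 -> L2 miss  d=-]
6: R B1 -> L1 miss wb->B4  d=-]
7: W B1 -> L1 hit  d=D]
8: R B1 -> L1 hit  d=D]
9: W B7 -> L1 miss wb->B1  d=D]
10: W B5 -> L2 miss  d=D]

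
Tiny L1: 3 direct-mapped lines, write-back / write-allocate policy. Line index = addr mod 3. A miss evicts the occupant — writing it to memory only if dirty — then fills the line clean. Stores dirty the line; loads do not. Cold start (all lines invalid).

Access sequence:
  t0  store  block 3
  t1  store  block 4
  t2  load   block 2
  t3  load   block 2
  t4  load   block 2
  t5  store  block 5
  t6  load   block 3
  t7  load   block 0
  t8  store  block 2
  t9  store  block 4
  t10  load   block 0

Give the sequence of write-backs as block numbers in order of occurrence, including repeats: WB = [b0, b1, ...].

0: W B3 -> L0 miss  d=D]
1: W B4 -> L1 miss  d=D]
2: R B2 -> L2 miss  d=-]
3: R B2 -> L2 hit  d=-]
4: R B2 -> L2 hit  d=-]
5: W B5 -> L2 miss  d=D]
6: R B3 -> L0 hit  d=D]
7: R B0 -> L0 miss wb->B3  d=-]
8: W B2 -> L2 miss wb->B5  d=D]
9: W B4 -> L1 hit  d=D]
10: R B0 -> L0 hit  d=-]

WB = [3, 5]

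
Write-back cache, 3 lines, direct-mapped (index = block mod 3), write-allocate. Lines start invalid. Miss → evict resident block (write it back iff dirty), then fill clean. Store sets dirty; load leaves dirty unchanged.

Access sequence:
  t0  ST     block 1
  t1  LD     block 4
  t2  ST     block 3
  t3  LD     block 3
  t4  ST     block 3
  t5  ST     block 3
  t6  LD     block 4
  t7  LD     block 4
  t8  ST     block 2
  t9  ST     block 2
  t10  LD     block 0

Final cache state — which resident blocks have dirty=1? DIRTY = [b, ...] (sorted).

  0 | W B1 → L1 miss [D]
  1 | R B4 → L1 miss wb→B1 [-]
  2 | W B3 → L0 miss [D]
  3 | R B3 → L0 hit [D]
  4 | W B3 → L0 hit [D]
  5 | W B3 → L0 hit [D]
  6 | R B4 → L1 hit [-]
  7 | R B4 → L1 hit [-]
  8 | W B2 → L2 miss [D]
  9 | W B2 → L2 hit [D]
  10 | R B0 → L0 miss wb→B3 [-]

DIRTY = [2]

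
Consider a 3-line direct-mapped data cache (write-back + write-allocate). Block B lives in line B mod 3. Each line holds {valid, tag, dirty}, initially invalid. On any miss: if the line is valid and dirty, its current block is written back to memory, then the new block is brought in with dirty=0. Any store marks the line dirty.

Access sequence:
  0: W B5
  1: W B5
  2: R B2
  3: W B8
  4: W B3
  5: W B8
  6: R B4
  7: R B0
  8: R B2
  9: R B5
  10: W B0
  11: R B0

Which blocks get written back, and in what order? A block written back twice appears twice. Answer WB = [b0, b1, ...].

WB = [5, 3, 8]

0: W B5 -> L2 miss  d=D]
1: W B5 -> L2 hit  d=D]
2: R B2 -> L2 miss wb->B5  d=-]
3: W B8 -> L2 miss  d=D]
4: W B3 -> L0 miss  d=D]
5: W B8 -> L2 hit  d=D]
6: R B4 -> L1 miss  d=-]
7: R B0 -> L0 miss wb->B3  d=-]
8: R B2 -> L2 miss wb->B8  d=-]
9: R B5 -> L2 miss  d=-]
10: W B0 -> L0 hit  d=D]
11: R B0 -> L0 hit  d=D]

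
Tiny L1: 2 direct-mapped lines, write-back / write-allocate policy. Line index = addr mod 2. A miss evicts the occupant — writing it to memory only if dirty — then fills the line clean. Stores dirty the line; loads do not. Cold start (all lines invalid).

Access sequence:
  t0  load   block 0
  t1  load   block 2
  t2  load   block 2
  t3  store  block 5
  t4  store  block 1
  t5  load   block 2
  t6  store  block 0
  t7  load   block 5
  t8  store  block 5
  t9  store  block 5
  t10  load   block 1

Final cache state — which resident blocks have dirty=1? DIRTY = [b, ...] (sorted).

0: R B0 -> L0 miss  d=-]
1: R B2 -> L0 miss  d=-]
2: R B2 -> L0 hit  d=-]
3: W B5 -> L1 miss  d=D]
4: W B1 -> L1 miss wb->B5  d=D]
5: R B2 -> L0 hit  d=-]
6: W B0 -> L0 miss  d=D]
7: R B5 -> L1 miss wb->B1  d=-]
8: W B5 -> L1 hit  d=D]
9: W B5 -> L1 hit  d=D]
10: R B1 -> L1 miss wb->B5  d=-]

DIRTY = [0]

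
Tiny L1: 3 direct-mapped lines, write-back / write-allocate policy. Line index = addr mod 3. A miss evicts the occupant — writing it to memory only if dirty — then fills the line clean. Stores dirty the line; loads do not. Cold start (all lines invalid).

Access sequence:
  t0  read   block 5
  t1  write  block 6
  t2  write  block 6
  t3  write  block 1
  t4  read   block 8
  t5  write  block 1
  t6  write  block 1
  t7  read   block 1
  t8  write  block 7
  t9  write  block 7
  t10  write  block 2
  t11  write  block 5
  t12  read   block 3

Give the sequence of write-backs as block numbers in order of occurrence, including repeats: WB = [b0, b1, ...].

0: R B5 → L2 miss [-]
1: W B6 → L0 miss [D]
2: W B6 → L0 hit [D]
3: W B1 → L1 miss [D]
4: R B8 → L2 miss [-]
5: W B1 → L1 hit [D]
6: W B1 → L1 hit [D]
7: R B1 → L1 hit [D]
8: W B7 → L1 miss wb→B1 [D]
9: W B7 → L1 hit [D]
10: W B2 → L2 miss [D]
11: W B5 → L2 miss wb→B2 [D]
12: R B3 → L0 miss wb→B6 [-]

WB = [1, 2, 6]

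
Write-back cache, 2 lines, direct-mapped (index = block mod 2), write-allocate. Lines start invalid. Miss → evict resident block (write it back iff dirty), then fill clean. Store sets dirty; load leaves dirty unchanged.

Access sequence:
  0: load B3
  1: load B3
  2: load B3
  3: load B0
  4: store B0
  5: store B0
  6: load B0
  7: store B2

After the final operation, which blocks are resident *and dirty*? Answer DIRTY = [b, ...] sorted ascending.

DIRTY = [2]

  0 | R B3 → L1 miss [-]
  1 | R B3 → L1 hit [-]
  2 | R B3 → L1 hit [-]
  3 | R B0 → L0 miss [-]
  4 | W B0 → L0 hit [D]
  5 | W B0 → L0 hit [D]
  6 | R B0 → L0 hit [D]
  7 | W B2 → L0 miss wb→B0 [D]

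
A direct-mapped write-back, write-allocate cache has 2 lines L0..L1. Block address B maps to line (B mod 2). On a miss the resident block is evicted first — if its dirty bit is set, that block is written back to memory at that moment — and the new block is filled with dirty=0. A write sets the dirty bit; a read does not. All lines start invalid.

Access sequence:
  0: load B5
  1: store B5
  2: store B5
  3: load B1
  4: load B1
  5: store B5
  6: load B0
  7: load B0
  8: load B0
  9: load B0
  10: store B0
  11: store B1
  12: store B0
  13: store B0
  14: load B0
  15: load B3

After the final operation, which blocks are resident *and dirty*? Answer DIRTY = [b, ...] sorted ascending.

DIRTY = [0]

0: R B5 -> L1 miss  d=-]
1: W B5 -> L1 hit  d=D]
2: W B5 -> L1 hit  d=D]
3: R B1 -> L1 miss wb->B5  d=-]
4: R B1 -> L1 hit  d=-]
5: W B5 -> L1 miss  d=D]
6: R B0 -> L0 miss  d=-]
7: R B0 -> L0 hit  d=-]
8: R B0 -> L0 hit  d=-]
9: R B0 -> L0 hit  d=-]
10: W B0 -> L0 hit  d=D]
11: W B1 -> L1 miss wb->B5  d=D]
12: W B0 -> L0 hit  d=D]
13: W B0 -> L0 hit  d=D]
14: R B0 -> L0 hit  d=D]
15: R B3 -> L1 miss wb->B1  d=-]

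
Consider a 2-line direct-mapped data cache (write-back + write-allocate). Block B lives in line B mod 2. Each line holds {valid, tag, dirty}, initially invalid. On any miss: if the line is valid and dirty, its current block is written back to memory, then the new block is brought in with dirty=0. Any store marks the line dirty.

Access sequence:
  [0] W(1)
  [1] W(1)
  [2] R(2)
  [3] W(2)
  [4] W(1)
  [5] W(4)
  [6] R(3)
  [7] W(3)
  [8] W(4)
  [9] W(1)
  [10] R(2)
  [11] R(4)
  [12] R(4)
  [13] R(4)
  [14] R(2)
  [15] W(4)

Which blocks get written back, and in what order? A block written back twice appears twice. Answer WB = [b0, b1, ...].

WB = [2, 1, 3, 4]

0: W B1 -> L1 miss  d=D]
1: W B1 -> L1 hit  d=D]
2: R B2 -> L0 miss  d=-]
3: W B2 -> L0 hit  d=D]
4: W B1 -> L1 hit  d=D]
5: W B4 -> L0 miss wb->B2  d=D]
6: R B3 -> L1 miss wb->B1  d=-]
7: W B3 -> L1 hit  d=D]
8: W B4 -> L0 hit  d=D]
9: W B1 -> L1 miss wb->B3  d=D]
10: R B2 -> L0 miss wb->B4  d=-]
11: R B4 -> L0 miss  d=-]
12: R B4 -> L0 hit  d=-]
13: R B4 -> L0 hit  d=-]
14: R B2 -> L0 miss  d=-]
15: W B4 -> L0 miss  d=D]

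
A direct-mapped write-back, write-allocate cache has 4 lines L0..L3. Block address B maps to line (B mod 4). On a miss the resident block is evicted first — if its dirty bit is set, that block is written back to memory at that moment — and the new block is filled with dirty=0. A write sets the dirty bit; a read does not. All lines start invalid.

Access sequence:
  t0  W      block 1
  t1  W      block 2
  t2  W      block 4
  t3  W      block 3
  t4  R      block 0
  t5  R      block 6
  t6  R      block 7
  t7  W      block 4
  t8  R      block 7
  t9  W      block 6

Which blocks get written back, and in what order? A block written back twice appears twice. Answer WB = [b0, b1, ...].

WB = [4, 2, 3]

0: W B1 -> L1 miss  d=D]
1: W B2 -> L2 miss  d=D]
2: W B4 -> L0 miss  d=D]
3: W B3 -> L3 miss  d=D]
4: R B0 -> L0 miss wb->B4  d=-]
5: R B6 -> L2 miss wb->B2  d=-]
6: R B7 -> L3 miss wb->B3  d=-]
7: W B4 -> L0 miss  d=D]
8: R B7 -> L3 hit  d=-]
9: W B6 -> L2 hit  d=D]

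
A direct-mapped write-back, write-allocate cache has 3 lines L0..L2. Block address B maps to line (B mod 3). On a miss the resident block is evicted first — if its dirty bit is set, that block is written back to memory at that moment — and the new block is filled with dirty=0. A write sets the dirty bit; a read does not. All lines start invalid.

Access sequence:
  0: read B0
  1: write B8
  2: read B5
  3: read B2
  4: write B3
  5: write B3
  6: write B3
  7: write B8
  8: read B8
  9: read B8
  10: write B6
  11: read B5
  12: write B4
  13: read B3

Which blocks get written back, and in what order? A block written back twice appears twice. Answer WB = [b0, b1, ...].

WB = [8, 3, 8, 6]

0: R B0 -> L0 miss  d=-]
1: W B8 -> L2 miss  d=D]
2: R B5 -> L2 miss wb->B8  d=-]
3: R B2 -> L2 miss  d=-]
4: W B3 -> L0 miss  d=D]
5: W B3 -> L0 hit  d=D]
6: W B3 -> L0 hit  d=D]
7: W B8 -> L2 miss  d=D]
8: R B8 -> L2 hit  d=D]
9: R B8 -> L2 hit  d=D]
10: W B6 -> L0 miss wb->B3  d=D]
11: R B5 -> L2 miss wb->B8  d=-]
12: W B4 -> L1 miss  d=D]
13: R B3 -> L0 miss wb->B6  d=-]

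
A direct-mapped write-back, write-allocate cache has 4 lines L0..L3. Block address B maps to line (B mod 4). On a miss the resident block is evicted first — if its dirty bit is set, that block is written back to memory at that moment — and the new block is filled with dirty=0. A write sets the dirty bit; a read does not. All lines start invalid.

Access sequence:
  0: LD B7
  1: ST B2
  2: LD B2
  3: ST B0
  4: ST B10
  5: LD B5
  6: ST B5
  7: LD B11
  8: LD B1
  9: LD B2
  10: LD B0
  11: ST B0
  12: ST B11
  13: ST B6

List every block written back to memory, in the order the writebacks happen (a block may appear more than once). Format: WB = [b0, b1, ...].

WB = [2, 5, 10]

0: R B7 → L3 miss [-]
1: W B2 → L2 miss [D]
2: R B2 → L2 hit [D]
3: W B0 → L0 miss [D]
4: W B10 → L2 miss wb→B2 [D]
5: R B5 → L1 miss [-]
6: W B5 → L1 hit [D]
7: R B11 → L3 miss [-]
8: R B1 → L1 miss wb→B5 [-]
9: R B2 → L2 miss wb→B10 [-]
10: R B0 → L0 hit [D]
11: W B0 → L0 hit [D]
12: W B11 → L3 hit [D]
13: W B6 → L2 miss [D]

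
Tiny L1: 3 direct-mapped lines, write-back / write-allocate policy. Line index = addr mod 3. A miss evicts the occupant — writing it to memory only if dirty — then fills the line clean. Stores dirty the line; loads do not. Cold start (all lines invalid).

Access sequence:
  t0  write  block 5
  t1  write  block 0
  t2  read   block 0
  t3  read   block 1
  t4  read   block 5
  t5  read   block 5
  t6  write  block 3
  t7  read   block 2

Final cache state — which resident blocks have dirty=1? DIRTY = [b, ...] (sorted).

  0 | W B5 → L2 miss [D]
  1 | W B0 → L0 miss [D]
  2 | R B0 → L0 hit [D]
  3 | R B1 → L1 miss [-]
  4 | R B5 → L2 hit [D]
  5 | R B5 → L2 hit [D]
  6 | W B3 → L0 miss wb→B0 [D]
  7 | R B2 → L2 miss wb→B5 [-]

DIRTY = [3]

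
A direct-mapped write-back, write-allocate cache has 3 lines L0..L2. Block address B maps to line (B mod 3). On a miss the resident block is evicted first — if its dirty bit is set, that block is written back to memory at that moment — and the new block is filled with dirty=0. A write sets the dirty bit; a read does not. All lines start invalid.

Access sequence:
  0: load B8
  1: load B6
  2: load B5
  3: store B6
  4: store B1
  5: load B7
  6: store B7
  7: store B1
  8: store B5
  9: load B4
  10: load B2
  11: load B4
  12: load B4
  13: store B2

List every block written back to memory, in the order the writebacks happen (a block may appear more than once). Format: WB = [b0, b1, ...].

WB = [1, 7, 1, 5]

0: R B8 → L2 miss [-]
1: R B6 → L0 miss [-]
2: R B5 → L2 miss [-]
3: W B6 → L0 hit [D]
4: W B1 → L1 miss [D]
5: R B7 → L1 miss wb→B1 [-]
6: W B7 → L1 hit [D]
7: W B1 → L1 miss wb→B7 [D]
8: W B5 → L2 hit [D]
9: R B4 → L1 miss wb→B1 [-]
10: R B2 → L2 miss wb→B5 [-]
11: R B4 → L1 hit [-]
12: R B4 → L1 hit [-]
13: W B2 → L2 hit [D]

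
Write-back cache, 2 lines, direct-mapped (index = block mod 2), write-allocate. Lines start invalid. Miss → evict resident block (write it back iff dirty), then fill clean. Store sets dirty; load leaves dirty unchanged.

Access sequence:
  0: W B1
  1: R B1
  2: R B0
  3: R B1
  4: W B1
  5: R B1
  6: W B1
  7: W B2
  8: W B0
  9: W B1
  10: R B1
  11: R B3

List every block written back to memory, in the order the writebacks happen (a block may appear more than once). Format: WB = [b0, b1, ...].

  0 | W B1 → L1 miss [D]
  1 | R B1 → L1 hit [D]
  2 | R B0 → L0 miss [-]
  3 | R B1 → L1 hit [D]
  4 | W B1 → L1 hit [D]
  5 | R B1 → L1 hit [D]
  6 | W B1 → L1 hit [D]
  7 | W B2 → L0 miss [D]
  8 | W B0 → L0 miss wb→B2 [D]
  9 | W B1 → L1 hit [D]
  10 | R B1 → L1 hit [D]
  11 | R B3 → L1 miss wb→B1 [-]

WB = [2, 1]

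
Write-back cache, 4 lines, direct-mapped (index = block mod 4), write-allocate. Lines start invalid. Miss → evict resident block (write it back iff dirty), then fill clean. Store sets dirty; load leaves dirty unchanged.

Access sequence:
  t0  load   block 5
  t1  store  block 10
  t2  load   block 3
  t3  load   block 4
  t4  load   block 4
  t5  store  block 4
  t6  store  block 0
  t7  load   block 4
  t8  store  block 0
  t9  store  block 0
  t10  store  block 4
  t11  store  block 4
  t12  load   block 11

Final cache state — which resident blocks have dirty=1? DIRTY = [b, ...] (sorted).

DIRTY = [4, 10]

  0 | R B5 → L1 miss [-]
  1 | W B10 → L2 miss [D]
  2 | R B3 → L3 miss [-]
  3 | R B4 → L0 miss [-]
  4 | R B4 → L0 hit [-]
  5 | W B4 → L0 hit [D]
  6 | W B0 → L0 miss wb→B4 [D]
  7 | R B4 → L0 miss wb→B0 [-]
  8 | W B0 → L0 miss [D]
  9 | W B0 → L0 hit [D]
  10 | W B4 → L0 miss wb→B0 [D]
  11 | W B4 → L0 hit [D]
  12 | R B11 → L3 miss [-]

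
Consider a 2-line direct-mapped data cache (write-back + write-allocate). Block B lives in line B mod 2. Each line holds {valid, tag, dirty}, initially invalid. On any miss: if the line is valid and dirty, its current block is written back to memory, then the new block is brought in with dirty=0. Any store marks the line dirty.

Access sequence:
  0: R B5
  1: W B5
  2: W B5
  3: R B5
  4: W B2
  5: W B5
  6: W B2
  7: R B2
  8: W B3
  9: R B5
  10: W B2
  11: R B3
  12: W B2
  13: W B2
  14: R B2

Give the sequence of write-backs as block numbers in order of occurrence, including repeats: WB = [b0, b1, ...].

0: R B5 -> L1 miss  d=-]
1: W B5 -> L1 hit  d=D]
2: W B5 -> L1 hit  d=D]
3: R B5 -> L1 hit  d=D]
4: W B2 -> L0 miss  d=D]
5: W B5 -> L1 hit  d=D]
6: W B2 -> L0 hit  d=D]
7: R B2 -> L0 hit  d=D]
8: W B3 -> L1 miss wb->B5  d=D]
9: R B5 -> L1 miss wb->B3  d=-]
10: W B2 -> L0 hit  d=D]
11: R B3 -> L1 miss  d=-]
12: W B2 -> L0 hit  d=D]
13: W B2 -> L0 hit  d=D]
14: R B2 -> L0 hit  d=D]

WB = [5, 3]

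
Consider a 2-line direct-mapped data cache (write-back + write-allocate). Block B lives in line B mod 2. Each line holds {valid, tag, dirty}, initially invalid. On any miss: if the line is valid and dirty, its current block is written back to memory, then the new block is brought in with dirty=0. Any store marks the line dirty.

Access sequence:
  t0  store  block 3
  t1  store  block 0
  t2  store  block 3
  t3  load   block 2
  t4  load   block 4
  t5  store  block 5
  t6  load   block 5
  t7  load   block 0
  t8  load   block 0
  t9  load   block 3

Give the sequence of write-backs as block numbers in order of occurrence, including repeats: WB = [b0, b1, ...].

  0 | W B3 → L1 miss [D]
  1 | W B0 → L0 miss [D]
  2 | W B3 → L1 hit [D]
  3 | R B2 → L0 miss wb→B0 [-]
  4 | R B4 → L0 miss [-]
  5 | W B5 → L1 miss wb→B3 [D]
  6 | R B5 → L1 hit [D]
  7 | R B0 → L0 miss [-]
  8 | R B0 → L0 hit [-]
  9 | R B3 → L1 miss wb→B5 [-]

WB = [0, 3, 5]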